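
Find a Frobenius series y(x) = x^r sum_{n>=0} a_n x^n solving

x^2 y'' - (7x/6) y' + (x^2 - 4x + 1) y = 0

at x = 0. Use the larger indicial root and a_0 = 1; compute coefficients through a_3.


Write in Frobenius form y'' + (p(x)/x) y' + (q(x)/x^2) y = 0:
  p(x) = -7/6,  q(x) = x^2 - 4x + 1.
Indicial equation: r(r-1) + (-7/6) r + (1) = 0 -> roots r_1 = 3/2, r_2 = 2/3.
Take r = r_1 = 3/2. Let y(x) = x^r sum_{n>=0} a_n x^n with a_0 = 1.
Substitute y = x^r sum a_n x^n and match x^{r+n}. The recurrence is
  D(n) a_n - 4 a_{n-1} + 1 a_{n-2} = 0,  where D(n) = (r+n)(r+n-1) + (-7/6)(r+n) + (1).
  a_n = [4 a_{n-1} - 1 a_{n-2}] / D(n).
Since the indicial polynomial factors as (r - r_1)(r - r_2), D(n) = (r_1 + n - r_1)(r_1 + n - r_2) = n(n + 5/6).
Evaluating step by step (a_0 = 1):
  n = 1: D(1) = 1(1 + 5/6) = 11/6; numerator = 4(1) = 4; a_1 = (4)/(11/6) = 24/11
  n = 2: D(2) = 2(2 + 5/6) = 17/3; numerator = 4(24/11) - 1(1) = 85/11; a_2 = (85/11)/(17/3) = 15/11
  n = 3: D(3) = 3(3 + 5/6) = 23/2; numerator = 4(15/11) - 1(24/11) = 36/11; a_3 = (36/11)/(23/2) = 72/253

r = 3/2; a_0 = 1; a_1 = 24/11; a_2 = 15/11; a_3 = 72/253


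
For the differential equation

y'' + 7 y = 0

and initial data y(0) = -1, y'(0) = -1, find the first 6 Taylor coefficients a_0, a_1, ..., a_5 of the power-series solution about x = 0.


Ansatz: y(x) = sum_{n>=0} a_n x^n, so y'(x) = sum_{n>=1} n a_n x^(n-1) and y''(x) = sum_{n>=2} n(n-1) a_n x^(n-2).
Substitute into P(x) y'' + Q(x) y' + R(x) y = 0 with P(x) = 1, Q(x) = 0, R(x) = 7, and match powers of x.
Initial conditions: a_0 = -1, a_1 = -1.
Setting the coefficient of each power of x to zero and solving order by order (substituting the coefficients already found):
  x^0: 2 a_2 + 7 a_0 = 0  ->  2 a_2 = -7 a_0 = 7  ->  a_2 = 7/2
  x^1: 6 a_3 + 7 a_1 = 0  ->  6 a_3 = -7 a_1 = 7  ->  a_3 = 7/6
  x^2: 12 a_4 + 7 a_2 = 0  ->  12 a_4 = -7 a_2 = -49/2  ->  a_4 = -49/24
  x^3: 20 a_5 + 7 a_3 = 0  ->  20 a_5 = -7 a_3 = -49/6  ->  a_5 = -49/120
Truncated series: y(x) = -1 - x + (7/2) x^2 + (7/6) x^3 - (49/24) x^4 - (49/120) x^5 + O(x^6).

a_0 = -1; a_1 = -1; a_2 = 7/2; a_3 = 7/6; a_4 = -49/24; a_5 = -49/120


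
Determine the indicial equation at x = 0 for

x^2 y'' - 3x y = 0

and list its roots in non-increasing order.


Divide by x^2 to reach normal form y'' + P_1(x) y' + P_2(x) y = 0 with P_1(x) = 0 and P_2(x) = -3/x.
x = 0 is a singular point because the y-coefficient -3/x has a pole at x = 0.
It is a regular singular point because x P_1(x) = p(x) = 0 and x^2 P_2(x) = q(x) = -3x are polynomials, hence analytic at x = 0.
p(0) = 0,  q(0) = 0.
Indicial equation: r(r-1) + p(0) r + q(0) = 0, i.e. r^2 + (p(0) - 1) r + q(0) = 0, i.e. r^2 - 1 r = 0.
Discriminant: (-1)^2 - 4(0) = 1, so r = (1 ± 1)/2.
Solving: r_1 = 1, r_2 = 0.

indicial: r^2 - 1 r = 0; roots r_1 = 1, r_2 = 0


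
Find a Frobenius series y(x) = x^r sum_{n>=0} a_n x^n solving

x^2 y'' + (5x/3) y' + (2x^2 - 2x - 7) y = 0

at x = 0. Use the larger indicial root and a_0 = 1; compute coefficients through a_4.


Write in Frobenius form y'' + (p(x)/x) y' + (q(x)/x^2) y = 0:
  p(x) = 5/3,  q(x) = 2x^2 - 2x - 7.
Indicial equation: r(r-1) + (5/3) r + (-7) = 0 -> roots r_1 = 7/3, r_2 = -3.
Take r = r_1 = 7/3. Let y(x) = x^r sum_{n>=0} a_n x^n with a_0 = 1.
Substitute y = x^r sum a_n x^n and match x^{r+n}. The recurrence is
  D(n) a_n - 2 a_{n-1} + 2 a_{n-2} = 0,  where D(n) = (r+n)(r+n-1) + (5/3)(r+n) + (-7).
  a_n = [2 a_{n-1} - 2 a_{n-2}] / D(n).
Since the indicial polynomial factors as (r - r_1)(r - r_2), D(n) = (r_1 + n - r_1)(r_1 + n - r_2) = n(n + 16/3).
Evaluating step by step (a_0 = 1):
  n = 1: D(1) = 1(1 + 16/3) = 19/3; numerator = 2(1) = 2; a_1 = (2)/(19/3) = 6/19
  n = 2: D(2) = 2(2 + 16/3) = 44/3; numerator = 2(6/19) - 2(1) = -26/19; a_2 = (-26/19)/(44/3) = -39/418
  n = 3: D(3) = 3(3 + 16/3) = 25; numerator = 2(-39/418) - 2(6/19) = -9/11; a_3 = (-9/11)/(25) = -9/275
  n = 4: D(4) = 4(4 + 16/3) = 112/3; numerator = 2(-9/275) - 2(-39/418) = 633/5225; a_4 = (633/5225)/(112/3) = 1899/585200

r = 7/3; a_0 = 1; a_1 = 6/19; a_2 = -39/418; a_3 = -9/275; a_4 = 1899/585200


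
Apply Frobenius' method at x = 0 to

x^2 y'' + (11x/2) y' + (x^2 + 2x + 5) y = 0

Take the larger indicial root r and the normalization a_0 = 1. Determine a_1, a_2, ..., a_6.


Write in Frobenius form y'' + (p(x)/x) y' + (q(x)/x^2) y = 0:
  p(x) = 11/2,  q(x) = x^2 + 2x + 5.
Indicial equation: r(r-1) + (11/2) r + (5) = 0 -> roots r_1 = -2, r_2 = -5/2.
Take r = r_1 = -2. Let y(x) = x^r sum_{n>=0} a_n x^n with a_0 = 1.
Substitute y = x^r sum a_n x^n and match x^{r+n}. The recurrence is
  D(n) a_n + 2 a_{n-1} + 1 a_{n-2} = 0,  where D(n) = (r+n)(r+n-1) + (11/2)(r+n) + (5).
  a_n = [-2 a_{n-1} - 1 a_{n-2}] / D(n).
Since the indicial polynomial factors as (r - r_1)(r - r_2), D(n) = (r_1 + n - r_1)(r_1 + n - r_2) = n(n + 1/2).
Evaluating step by step (a_0 = 1):
  n = 1: D(1) = 1(1 + 1/2) = 3/2; numerator = -2(1) = -2; a_1 = (-2)/(3/2) = -4/3
  n = 2: D(2) = 2(2 + 1/2) = 5; numerator = -2(-4/3) - 1(1) = 5/3; a_2 = (5/3)/(5) = 1/3
  n = 3: D(3) = 3(3 + 1/2) = 21/2; numerator = -2(1/3) - 1(-4/3) = 2/3; a_3 = (2/3)/(21/2) = 4/63
  n = 4: D(4) = 4(4 + 1/2) = 18; numerator = -2(4/63) - 1(1/3) = -29/63; a_4 = (-29/63)/(18) = -29/1134
  n = 5: D(5) = 5(5 + 1/2) = 55/2; numerator = -2(-29/1134) - 1(4/63) = -1/81; a_5 = (-1/81)/(55/2) = -2/4455
  n = 6: D(6) = 6(6 + 1/2) = 39; numerator = -2(-2/4455) - 1(-29/1134) = 1651/62370; a_6 = (1651/62370)/(39) = 127/187110

r = -2; a_0 = 1; a_1 = -4/3; a_2 = 1/3; a_3 = 4/63; a_4 = -29/1134; a_5 = -2/4455; a_6 = 127/187110


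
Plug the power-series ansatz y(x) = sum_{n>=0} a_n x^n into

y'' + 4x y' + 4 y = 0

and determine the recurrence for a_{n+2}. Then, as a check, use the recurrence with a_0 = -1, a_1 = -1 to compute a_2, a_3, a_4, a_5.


Substitute y = sum_n a_n x^n.
y''(x) has coefficient (n+2)(n+1) a_{n+2} at x^n;
4 x y'(x) has coefficient 4 n a_n at x^n (shift);
4 y(x) has coefficient 4 a_n at x^n.
Matching x^n: (n+2)(n+1) a_{n+2} + (4n + 4) a_n = 0.
Thus a_{n+2} = (-4n - 4) / ((n+1)(n+2)) * a_n.

Check with a_0 = -1, a_1 = -1 (apply the recurrence for n = 0, 1, 2, 3): a_0 = -1, a_1 = -1, a_2 = 2, a_3 = 4/3, a_4 = -2, a_5 = -16/15.

a_(n+2) = (-4n - 4) / ((n+1)(n+2)) * a_n; check: a_0 = -1, a_1 = -1, a_2 = 2, a_3 = 4/3, a_4 = -2, a_5 = -16/15


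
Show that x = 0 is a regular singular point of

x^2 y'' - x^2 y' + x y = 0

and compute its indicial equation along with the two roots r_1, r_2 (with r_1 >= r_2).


Divide by x^2 to reach normal form y'' + P_1(x) y' + P_2(x) y = 0 with P_1(x) = -1 and P_2(x) = 1/x.
x = 0 is a singular point because the y-coefficient 1/x has a pole at x = 0.
It is a regular singular point because x P_1(x) = p(x) = -x and x^2 P_2(x) = q(x) = x are polynomials, hence analytic at x = 0.
p(0) = 0,  q(0) = 0.
Indicial equation: r(r-1) + p(0) r + q(0) = 0, i.e. r^2 + (p(0) - 1) r + q(0) = 0, i.e. r^2 - 1 r = 0.
Discriminant: (-1)^2 - 4(0) = 1, so r = (1 ± 1)/2.
Solving: r_1 = 1, r_2 = 0.

indicial: r^2 - 1 r = 0; roots r_1 = 1, r_2 = 0


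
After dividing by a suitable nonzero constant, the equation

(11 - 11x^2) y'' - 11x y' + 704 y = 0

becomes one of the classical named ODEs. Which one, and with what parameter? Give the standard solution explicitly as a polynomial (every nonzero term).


All three coefficients share the factor 11; dividing through by 11 gives  (1 - x^2) y'' - x y' + 64 y = 0.
This matches the Chebyshev equation (1 - x^2) y'' - x y' + n^2 y = 0 (note the -x y' term, not -2x y') with n^2 = 64, so n = 8; the polynomial solution is T_8(x).
With y = sum_k a_k x^k, matching x^k gives (k+2)(k+1) a_{k+2} = (k^2 - n^2) a_k = (k - 8)(k + 8) a_k. The right side vanishes at k = 8, so the series with the parity of 8 terminates at degree 8.
Standard normalization: leading coefficient of T_n is 2^(n-1), so a_8 = 2^7 = 128. Work downward with a_k = (k+1)(k+2) a_{k+2} / ((k - 8)(k + 8)):
  a_6 = (7)(8)(128) / ((6 - 8)(6 + 8)) = 7168/(-28) = -256
  a_4 = (5)(6)(-256) / ((4 - 8)(4 + 8)) = -7680/(-48) = 160
  a_2 = (3)(4)(160) / ((2 - 8)(2 + 8)) = 1920/(-60) = -32
  a_0 = (1)(2)(-32) / ((0 - 8)(0 + 8)) = -64/(-64) = 1
Hence T_8(x) = 128 x^8 - 256 x^6 + 160 x^4 - 32 x^2 + 1.

T_8(x); series = 128 x^8 - 256 x^6 + 160 x^4 - 32 x^2 + 1


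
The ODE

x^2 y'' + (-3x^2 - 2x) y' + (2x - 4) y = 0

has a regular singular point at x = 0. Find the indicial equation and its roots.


Divide by x^2 to reach normal form y'' + P_1(x) y' + P_2(x) y = 0 with P_1(x) = -3 - 2/x and P_2(x) = 2/x - 4/x^2.
x = 0 is a singular point because the y'-coefficient -3 - 2/x has a pole at x = 0 and the y-coefficient 2/x - 4/x^2 has a pole at x = 0.
It is a regular singular point because x P_1(x) = p(x) = -3x - 2 and x^2 P_2(x) = q(x) = 2x - 4 are polynomials, hence analytic at x = 0.
p(0) = -2,  q(0) = -4.
Indicial equation: r(r-1) + p(0) r + q(0) = 0, i.e. r^2 + (p(0) - 1) r + q(0) = 0, i.e. r^2 - 3 r - 4 = 0.
Discriminant: (-3)^2 - 4(-4) = 25, so r = (3 ± 5)/2.
Solving: r_1 = 4, r_2 = -1.

indicial: r^2 - 3 r - 4 = 0; roots r_1 = 4, r_2 = -1


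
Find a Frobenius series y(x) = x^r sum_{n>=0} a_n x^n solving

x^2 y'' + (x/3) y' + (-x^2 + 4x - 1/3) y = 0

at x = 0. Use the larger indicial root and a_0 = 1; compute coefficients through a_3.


Write in Frobenius form y'' + (p(x)/x) y' + (q(x)/x^2) y = 0:
  p(x) = 1/3,  q(x) = -x^2 + 4x - 1/3.
Indicial equation: r(r-1) + (1/3) r + (-1/3) = 0 -> roots r_1 = 1, r_2 = -1/3.
Take r = r_1 = 1. Let y(x) = x^r sum_{n>=0} a_n x^n with a_0 = 1.
Substitute y = x^r sum a_n x^n and match x^{r+n}. The recurrence is
  D(n) a_n + 4 a_{n-1} - 1 a_{n-2} = 0,  where D(n) = (r+n)(r+n-1) + (1/3)(r+n) + (-1/3).
  a_n = [-4 a_{n-1} + 1 a_{n-2}] / D(n).
Since the indicial polynomial factors as (r - r_1)(r - r_2), D(n) = (r_1 + n - r_1)(r_1 + n - r_2) = n(n + 4/3).
Evaluating step by step (a_0 = 1):
  n = 1: D(1) = 1(1 + 4/3) = 7/3; numerator = -4(1) = -4; a_1 = (-4)/(7/3) = -12/7
  n = 2: D(2) = 2(2 + 4/3) = 20/3; numerator = -4(-12/7) + 1(1) = 55/7; a_2 = (55/7)/(20/3) = 33/28
  n = 3: D(3) = 3(3 + 4/3) = 13; numerator = -4(33/28) + 1(-12/7) = -45/7; a_3 = (-45/7)/(13) = -45/91

r = 1; a_0 = 1; a_1 = -12/7; a_2 = 33/28; a_3 = -45/91


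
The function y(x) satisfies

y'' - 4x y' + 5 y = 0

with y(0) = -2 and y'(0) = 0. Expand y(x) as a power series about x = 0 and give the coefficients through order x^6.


Ansatz: y(x) = sum_{n>=0} a_n x^n, so y'(x) = sum_{n>=1} n a_n x^(n-1) and y''(x) = sum_{n>=2} n(n-1) a_n x^(n-2).
Substitute into P(x) y'' + Q(x) y' + R(x) y = 0 with P(x) = 1, Q(x) = -4x, R(x) = 5, and match powers of x.
Initial conditions: a_0 = -2, a_1 = 0.
Setting the coefficient of each power of x to zero and solving order by order (substituting the coefficients already found):
  x^0: 2 a_2 + 5 a_0 = 0  ->  2 a_2 = -5 a_0 = 10  ->  a_2 = 5
  x^1: 6 a_3 + a_1 = 0  ->  6 a_3 = -a_1 = 0  ->  a_3 = 0
  x^2: 12 a_4 - 3 a_2 = 0  ->  12 a_4 = 3 a_2 = 15  ->  a_4 = 5/4
  x^3: 20 a_5 - 7 a_3 = 0  ->  20 a_5 = 7 a_3 = 0  ->  a_5 = 0
  x^4: 30 a_6 - 11 a_4 = 0  ->  30 a_6 = 11 a_4 = 55/4  ->  a_6 = 11/24
Truncated series: y(x) = -2 + 5 x^2 + (5/4) x^4 + (11/24) x^6 + O(x^7).

a_0 = -2; a_1 = 0; a_2 = 5; a_3 = 0; a_4 = 5/4; a_5 = 0; a_6 = 11/24


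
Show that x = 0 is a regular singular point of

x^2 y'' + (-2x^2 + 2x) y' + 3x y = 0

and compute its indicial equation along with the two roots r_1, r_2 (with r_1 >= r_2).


Divide by x^2 to reach normal form y'' + P_1(x) y' + P_2(x) y = 0 with P_1(x) = -2 + 2/x and P_2(x) = 3/x.
x = 0 is a singular point because the y'-coefficient -2 + 2/x has a pole at x = 0 and the y-coefficient 3/x has a pole at x = 0.
It is a regular singular point because x P_1(x) = p(x) = 2 - 2x and x^2 P_2(x) = q(x) = 3x are polynomials, hence analytic at x = 0.
p(0) = 2,  q(0) = 0.
Indicial equation: r(r-1) + p(0) r + q(0) = 0, i.e. r^2 + (p(0) - 1) r + q(0) = 0, i.e. r^2 + 1 r = 0.
Discriminant: (1)^2 - 4(0) = 1, so r = (-1 ± 1)/2.
Solving: r_1 = 0, r_2 = -1.

indicial: r^2 + 1 r = 0; roots r_1 = 0, r_2 = -1


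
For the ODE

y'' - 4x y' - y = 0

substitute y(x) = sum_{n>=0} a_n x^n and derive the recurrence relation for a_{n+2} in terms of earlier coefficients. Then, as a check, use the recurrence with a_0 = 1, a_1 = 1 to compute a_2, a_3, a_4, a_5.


Substitute y = sum_n a_n x^n.
y''(x) has coefficient (n+2)(n+1) a_{n+2} at x^n;
-4 x y'(x) has coefficient -4 n a_n at x^n (shift);
-y(x) has coefficient -1 a_n at x^n.
Matching x^n: (n+2)(n+1) a_{n+2} + (-4n - 1) a_n = 0.
Thus a_{n+2} = (4n + 1) / ((n+1)(n+2)) * a_n.

Check with a_0 = 1, a_1 = 1 (apply the recurrence for n = 0, 1, 2, 3): a_0 = 1, a_1 = 1, a_2 = 1/2, a_3 = 5/6, a_4 = 3/8, a_5 = 13/24.

a_(n+2) = (4n + 1) / ((n+1)(n+2)) * a_n; check: a_0 = 1, a_1 = 1, a_2 = 1/2, a_3 = 5/6, a_4 = 3/8, a_5 = 13/24


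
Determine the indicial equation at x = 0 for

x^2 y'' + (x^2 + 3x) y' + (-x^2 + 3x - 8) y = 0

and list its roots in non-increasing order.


Divide by x^2 to reach normal form y'' + P_1(x) y' + P_2(x) y = 0 with P_1(x) = 1 + 3/x and P_2(x) = -1 + 3/x - 8/x^2.
x = 0 is a singular point because the y'-coefficient 1 + 3/x has a pole at x = 0 and the y-coefficient -1 + 3/x - 8/x^2 has a pole at x = 0.
It is a regular singular point because x P_1(x) = p(x) = x + 3 and x^2 P_2(x) = q(x) = -x^2 + 3x - 8 are polynomials, hence analytic at x = 0.
p(0) = 3,  q(0) = -8.
Indicial equation: r(r-1) + p(0) r + q(0) = 0, i.e. r^2 + (p(0) - 1) r + q(0) = 0, i.e. r^2 + 2 r - 8 = 0.
Discriminant: (2)^2 - 4(-8) = 36, so r = (-2 ± 6)/2.
Solving: r_1 = 2, r_2 = -4.

indicial: r^2 + 2 r - 8 = 0; roots r_1 = 2, r_2 = -4


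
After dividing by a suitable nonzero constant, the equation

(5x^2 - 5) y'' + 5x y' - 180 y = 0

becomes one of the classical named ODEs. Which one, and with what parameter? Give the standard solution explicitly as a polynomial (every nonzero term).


All three coefficients share the factor -5; dividing through by -5 gives  (1 - x^2) y'' - x y' + 36 y = 0.
This matches the Chebyshev equation (1 - x^2) y'' - x y' + n^2 y = 0 (note the -x y' term, not -2x y') with n^2 = 36, so n = 6; the polynomial solution is T_6(x).
With y = sum_k a_k x^k, matching x^k gives (k+2)(k+1) a_{k+2} = (k^2 - n^2) a_k = (k - 6)(k + 6) a_k. The right side vanishes at k = 6, so the series with the parity of 6 terminates at degree 6.
Standard normalization: leading coefficient of T_n is 2^(n-1), so a_6 = 2^5 = 32. Work downward with a_k = (k+1)(k+2) a_{k+2} / ((k - 6)(k + 6)):
  a_4 = (5)(6)(32) / ((4 - 6)(4 + 6)) = 960/(-20) = -48
  a_2 = (3)(4)(-48) / ((2 - 6)(2 + 6)) = -576/(-32) = 18
  a_0 = (1)(2)(18) / ((0 - 6)(0 + 6)) = 36/(-36) = -1
Hence T_6(x) = 32 x^6 - 48 x^4 + 18 x^2 - 1.

T_6(x); series = 32 x^6 - 48 x^4 + 18 x^2 - 1


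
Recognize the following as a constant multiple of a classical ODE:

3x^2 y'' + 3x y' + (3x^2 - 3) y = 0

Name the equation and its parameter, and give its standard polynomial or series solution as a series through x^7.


All three coefficients share the factor 3; dividing through by 3 gives  x^2 y'' + x y' + (x^2 - 1) y = 0.
This matches the Bessel equation x^2 y'' + x y' + (x^2 - nu^2) y = 0 with nu^2 = 1, so nu = 1; the solution bounded at x = 0 is J_1(x).
Frobenius at x = 0: indicial roots ±nu; for r = nu the recurrence k(k + 2nu) c_k = -c_{k-2} gives the standard series J_nu(x) = sum_{k>=0} (-1)^k / (k! (k+nu)!) (x/2)^(2k+nu). Evaluate the first 4 terms:
  k = 0: (-1)^0 / (0! * 1! * 2^1) x^1 = 1/(1*1*2) x^1 = (1/2) x^1
  k = 1: (-1)^1 / (1! * 2! * 2^3) x^3 = -1/(1*2*8) x^3 = (-1/16) x^3
  k = 2: (-1)^2 / (2! * 3! * 2^5) x^5 = 1/(2*6*32) x^5 = (1/384) x^5
  k = 3: (-1)^3 / (3! * 4! * 2^7) x^7 = -1/(6*24*128) x^7 = (-1/18432) x^7
Hence J_1(x) = -x^7/18432 + x^5/384 - x^3/16 + x/2 + ....

J_1(x); series = -x^7/18432 + x^5/384 - x^3/16 + x/2


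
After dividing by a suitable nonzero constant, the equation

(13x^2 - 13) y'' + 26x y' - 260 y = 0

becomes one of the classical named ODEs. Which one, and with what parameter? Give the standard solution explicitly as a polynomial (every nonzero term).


All three coefficients share the factor -13; dividing through by -13 gives  (1 - x^2) y'' - 2x y' + 20 y = 0.
This matches the Legendre equation (1 - x^2) y'' - 2x y' + n(n+1) y = 0 (note the -2x y' term) with n(n+1) = 20, so n = 4; the polynomial solution is P_4(x).
With y = sum_k a_k x^k, matching x^k gives (k+2)(k+1) a_{k+2} = [k(k+1) - n(n+1)] a_k = (k - 4)(k + 5) a_k. The right side vanishes at k = 4, so the series with the parity of 4 terminates at degree 4.
Standard normalization (P_n(1) = 1): leading coefficient (2n)!/(2^n (n!)^2) = 40320/(16*576) = 35/8, so a_4 = 35/8. Work downward with a_k = (k+1)(k+2) a_{k+2} / ((k - 4)(k + 5)):
  a_2 = (3)(4)(35/8) / ((2 - 4)(2 + 5)) = (105/2)/(-14) = -15/4
  a_0 = (1)(2)(-15/4) / ((0 - 4)(0 + 5)) = (-15/2)/(-20) = 3/8
Hence P_4(x) = 35 x^4/8 - 15 x^2/4 + 3/8.

P_4(x); series = 35 x^4/8 - 15 x^2/4 + 3/8


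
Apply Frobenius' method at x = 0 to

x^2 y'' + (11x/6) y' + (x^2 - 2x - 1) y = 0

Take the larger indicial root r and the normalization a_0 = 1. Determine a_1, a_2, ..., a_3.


Write in Frobenius form y'' + (p(x)/x) y' + (q(x)/x^2) y = 0:
  p(x) = 11/6,  q(x) = x^2 - 2x - 1.
Indicial equation: r(r-1) + (11/6) r + (-1) = 0 -> roots r_1 = 2/3, r_2 = -3/2.
Take r = r_1 = 2/3. Let y(x) = x^r sum_{n>=0} a_n x^n with a_0 = 1.
Substitute y = x^r sum a_n x^n and match x^{r+n}. The recurrence is
  D(n) a_n - 2 a_{n-1} + 1 a_{n-2} = 0,  where D(n) = (r+n)(r+n-1) + (11/6)(r+n) + (-1).
  a_n = [2 a_{n-1} - 1 a_{n-2}] / D(n).
Since the indicial polynomial factors as (r - r_1)(r - r_2), D(n) = (r_1 + n - r_1)(r_1 + n - r_2) = n(n + 13/6).
Evaluating step by step (a_0 = 1):
  n = 1: D(1) = 1(1 + 13/6) = 19/6; numerator = 2(1) = 2; a_1 = (2)/(19/6) = 12/19
  n = 2: D(2) = 2(2 + 13/6) = 25/3; numerator = 2(12/19) - 1(1) = 5/19; a_2 = (5/19)/(25/3) = 3/95
  n = 3: D(3) = 3(3 + 13/6) = 31/2; numerator = 2(3/95) - 1(12/19) = -54/95; a_3 = (-54/95)/(31/2) = -108/2945

r = 2/3; a_0 = 1; a_1 = 12/19; a_2 = 3/95; a_3 = -108/2945


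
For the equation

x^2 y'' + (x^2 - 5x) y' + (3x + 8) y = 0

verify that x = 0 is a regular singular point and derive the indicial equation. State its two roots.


Divide by x^2 to reach normal form y'' + P_1(x) y' + P_2(x) y = 0 with P_1(x) = 1 - 5/x and P_2(x) = 3/x + 8/x^2.
x = 0 is a singular point because the y'-coefficient 1 - 5/x has a pole at x = 0 and the y-coefficient 3/x + 8/x^2 has a pole at x = 0.
It is a regular singular point because x P_1(x) = p(x) = x - 5 and x^2 P_2(x) = q(x) = 3x + 8 are polynomials, hence analytic at x = 0.
p(0) = -5,  q(0) = 8.
Indicial equation: r(r-1) + p(0) r + q(0) = 0, i.e. r^2 + (p(0) - 1) r + q(0) = 0, i.e. r^2 - 6 r + 8 = 0.
Discriminant: (-6)^2 - 4(8) = 4, so r = (6 ± 2)/2.
Solving: r_1 = 4, r_2 = 2.

indicial: r^2 - 6 r + 8 = 0; roots r_1 = 4, r_2 = 2


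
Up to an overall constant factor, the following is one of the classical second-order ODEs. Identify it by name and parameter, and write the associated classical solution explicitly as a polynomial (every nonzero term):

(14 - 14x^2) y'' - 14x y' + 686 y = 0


All three coefficients share the factor 14; dividing through by 14 gives  (1 - x^2) y'' - x y' + 49 y = 0.
This matches the Chebyshev equation (1 - x^2) y'' - x y' + n^2 y = 0 (note the -x y' term, not -2x y') with n^2 = 49, so n = 7; the polynomial solution is T_7(x).
With y = sum_k a_k x^k, matching x^k gives (k+2)(k+1) a_{k+2} = (k^2 - n^2) a_k = (k - 7)(k + 7) a_k. The right side vanishes at k = 7, so the series with the parity of 7 terminates at degree 7.
Standard normalization: leading coefficient of T_n is 2^(n-1), so a_7 = 2^6 = 64. Work downward with a_k = (k+1)(k+2) a_{k+2} / ((k - 7)(k + 7)):
  a_5 = (6)(7)(64) / ((5 - 7)(5 + 7)) = 2688/(-24) = -112
  a_3 = (4)(5)(-112) / ((3 - 7)(3 + 7)) = -2240/(-40) = 56
  a_1 = (2)(3)(56) / ((1 - 7)(1 + 7)) = 336/(-48) = -7
Hence T_7(x) = 64 x^7 - 112 x^5 + 56 x^3 - 7 x.

T_7(x); series = 64 x^7 - 112 x^5 + 56 x^3 - 7 x


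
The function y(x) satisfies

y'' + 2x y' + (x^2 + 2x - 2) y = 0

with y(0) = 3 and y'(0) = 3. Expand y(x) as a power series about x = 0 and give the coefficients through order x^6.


Ansatz: y(x) = sum_{n>=0} a_n x^n, so y'(x) = sum_{n>=1} n a_n x^(n-1) and y''(x) = sum_{n>=2} n(n-1) a_n x^(n-2).
Substitute into P(x) y'' + Q(x) y' + R(x) y = 0 with P(x) = 1, Q(x) = 2x, R(x) = x^2 + 2x - 2, and match powers of x.
Initial conditions: a_0 = 3, a_1 = 3.
Setting the coefficient of each power of x to zero and solving order by order (substituting the coefficients already found):
  x^0: 2 a_2 - 2 a_0 = 0  ->  2 a_2 = 2 a_0 = 6  ->  a_2 = 3
  x^1: 6 a_3 + 2 a_0 = 0  ->  6 a_3 = -2 a_0 = -6  ->  a_3 = -1
  x^2: 12 a_4 + 2 a_2 + 2 a_1 + a_0 = 0  ->  12 a_4 = -2 a_2 - 2 a_1 - a_0 = -15  ->  a_4 = -5/4
  x^3: 20 a_5 + 4 a_3 + 2 a_2 + a_1 = 0  ->  20 a_5 = -4 a_3 - 2 a_2 - a_1 = -5  ->  a_5 = -1/4
  x^4: 30 a_6 + 6 a_4 + 2 a_3 + a_2 = 0  ->  30 a_6 = -6 a_4 - 2 a_3 - a_2 = 13/2  ->  a_6 = 13/60
Truncated series: y(x) = 3 + 3 x + 3 x^2 - x^3 - (5/4) x^4 - (1/4) x^5 + (13/60) x^6 + O(x^7).

a_0 = 3; a_1 = 3; a_2 = 3; a_3 = -1; a_4 = -5/4; a_5 = -1/4; a_6 = 13/60


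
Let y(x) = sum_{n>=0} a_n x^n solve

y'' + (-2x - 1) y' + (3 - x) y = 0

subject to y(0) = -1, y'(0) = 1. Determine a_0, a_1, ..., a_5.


Ansatz: y(x) = sum_{n>=0} a_n x^n, so y'(x) = sum_{n>=1} n a_n x^(n-1) and y''(x) = sum_{n>=2} n(n-1) a_n x^(n-2).
Substitute into P(x) y'' + Q(x) y' + R(x) y = 0 with P(x) = 1, Q(x) = -2x - 1, R(x) = 3 - x, and match powers of x.
Initial conditions: a_0 = -1, a_1 = 1.
Setting the coefficient of each power of x to zero and solving order by order (substituting the coefficients already found):
  x^0: 2 a_2 - a_1 + 3 a_0 = 0  ->  2 a_2 = a_1 - 3 a_0 = 4  ->  a_2 = 2
  x^1: 6 a_3 - 2 a_2 + a_1 - a_0 = 0  ->  6 a_3 = 2 a_2 - a_1 + a_0 = 2  ->  a_3 = 1/3
  x^2: 12 a_4 - 3 a_3 - a_2 - a_1 = 0  ->  12 a_4 = 3 a_3 + a_2 + a_1 = 4  ->  a_4 = 1/3
  x^3: 20 a_5 - 4 a_4 - 3 a_3 - a_2 = 0  ->  20 a_5 = 4 a_4 + 3 a_3 + a_2 = 13/3  ->  a_5 = 13/60
Truncated series: y(x) = -1 + x + 2 x^2 + (1/3) x^3 + (1/3) x^4 + (13/60) x^5 + O(x^6).

a_0 = -1; a_1 = 1; a_2 = 2; a_3 = 1/3; a_4 = 1/3; a_5 = 13/60


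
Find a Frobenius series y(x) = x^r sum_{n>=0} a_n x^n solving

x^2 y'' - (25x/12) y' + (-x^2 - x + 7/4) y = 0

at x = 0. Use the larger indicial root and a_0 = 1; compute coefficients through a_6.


Write in Frobenius form y'' + (p(x)/x) y' + (q(x)/x^2) y = 0:
  p(x) = -25/12,  q(x) = -x^2 - x + 7/4.
Indicial equation: r(r-1) + (-25/12) r + (7/4) = 0 -> roots r_1 = 7/3, r_2 = 3/4.
Take r = r_1 = 7/3. Let y(x) = x^r sum_{n>=0} a_n x^n with a_0 = 1.
Substitute y = x^r sum a_n x^n and match x^{r+n}. The recurrence is
  D(n) a_n - 1 a_{n-1} - 1 a_{n-2} = 0,  where D(n) = (r+n)(r+n-1) + (-25/12)(r+n) + (7/4).
  a_n = [1 a_{n-1} + 1 a_{n-2}] / D(n).
Since the indicial polynomial factors as (r - r_1)(r - r_2), D(n) = (r_1 + n - r_1)(r_1 + n - r_2) = n(n + 19/12).
Evaluating step by step (a_0 = 1):
  n = 1: D(1) = 1(1 + 19/12) = 31/12; numerator = 1(1) = 1; a_1 = (1)/(31/12) = 12/31
  n = 2: D(2) = 2(2 + 19/12) = 43/6; numerator = 1(12/31) + 1(1) = 43/31; a_2 = (43/31)/(43/6) = 6/31
  n = 3: D(3) = 3(3 + 19/12) = 55/4; numerator = 1(6/31) + 1(12/31) = 18/31; a_3 = (18/31)/(55/4) = 72/1705
  n = 4: D(4) = 4(4 + 19/12) = 67/3; numerator = 1(72/1705) + 1(6/31) = 402/1705; a_4 = (402/1705)/(67/3) = 18/1705
  n = 5: D(5) = 5(5 + 19/12) = 395/12; numerator = 1(18/1705) + 1(72/1705) = 18/341; a_5 = (18/341)/(395/12) = 216/134695
  n = 6: D(6) = 6(6 + 19/12) = 91/2; numerator = 1(216/134695) + 1(18/1705) = 1638/134695; a_6 = (1638/134695)/(91/2) = 36/134695

r = 7/3; a_0 = 1; a_1 = 12/31; a_2 = 6/31; a_3 = 72/1705; a_4 = 18/1705; a_5 = 216/134695; a_6 = 36/134695


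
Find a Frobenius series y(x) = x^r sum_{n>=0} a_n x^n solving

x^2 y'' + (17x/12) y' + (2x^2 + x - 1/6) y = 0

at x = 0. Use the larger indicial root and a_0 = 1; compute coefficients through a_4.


Write in Frobenius form y'' + (p(x)/x) y' + (q(x)/x^2) y = 0:
  p(x) = 17/12,  q(x) = 2x^2 + x - 1/6.
Indicial equation: r(r-1) + (17/12) r + (-1/6) = 0 -> roots r_1 = 1/4, r_2 = -2/3.
Take r = r_1 = 1/4. Let y(x) = x^r sum_{n>=0} a_n x^n with a_0 = 1.
Substitute y = x^r sum a_n x^n and match x^{r+n}. The recurrence is
  D(n) a_n + 1 a_{n-1} + 2 a_{n-2} = 0,  where D(n) = (r+n)(r+n-1) + (17/12)(r+n) + (-1/6).
  a_n = [-1 a_{n-1} - 2 a_{n-2}] / D(n).
Since the indicial polynomial factors as (r - r_1)(r - r_2), D(n) = (r_1 + n - r_1)(r_1 + n - r_2) = n(n + 11/12).
Evaluating step by step (a_0 = 1):
  n = 1: D(1) = 1(1 + 11/12) = 23/12; numerator = -1(1) = -1; a_1 = (-1)/(23/12) = -12/23
  n = 2: D(2) = 2(2 + 11/12) = 35/6; numerator = -1(-12/23) - 2(1) = -34/23; a_2 = (-34/23)/(35/6) = -204/805
  n = 3: D(3) = 3(3 + 11/12) = 47/4; numerator = -1(-204/805) - 2(-12/23) = 1044/805; a_3 = (1044/805)/(47/4) = 4176/37835
  n = 4: D(4) = 4(4 + 11/12) = 59/3; numerator = -1(4176/37835) - 2(-204/805) = 3000/7567; a_4 = (3000/7567)/(59/3) = 9000/446453

r = 1/4; a_0 = 1; a_1 = -12/23; a_2 = -204/805; a_3 = 4176/37835; a_4 = 9000/446453


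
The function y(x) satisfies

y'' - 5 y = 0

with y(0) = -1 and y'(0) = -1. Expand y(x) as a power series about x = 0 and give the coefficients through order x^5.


Ansatz: y(x) = sum_{n>=0} a_n x^n, so y'(x) = sum_{n>=1} n a_n x^(n-1) and y''(x) = sum_{n>=2} n(n-1) a_n x^(n-2).
Substitute into P(x) y'' + Q(x) y' + R(x) y = 0 with P(x) = 1, Q(x) = 0, R(x) = -5, and match powers of x.
Initial conditions: a_0 = -1, a_1 = -1.
Setting the coefficient of each power of x to zero and solving order by order (substituting the coefficients already found):
  x^0: 2 a_2 - 5 a_0 = 0  ->  2 a_2 = 5 a_0 = -5  ->  a_2 = -5/2
  x^1: 6 a_3 - 5 a_1 = 0  ->  6 a_3 = 5 a_1 = -5  ->  a_3 = -5/6
  x^2: 12 a_4 - 5 a_2 = 0  ->  12 a_4 = 5 a_2 = -25/2  ->  a_4 = -25/24
  x^3: 20 a_5 - 5 a_3 = 0  ->  20 a_5 = 5 a_3 = -25/6  ->  a_5 = -5/24
Truncated series: y(x) = -1 - x - (5/2) x^2 - (5/6) x^3 - (25/24) x^4 - (5/24) x^5 + O(x^6).

a_0 = -1; a_1 = -1; a_2 = -5/2; a_3 = -5/6; a_4 = -25/24; a_5 = -5/24


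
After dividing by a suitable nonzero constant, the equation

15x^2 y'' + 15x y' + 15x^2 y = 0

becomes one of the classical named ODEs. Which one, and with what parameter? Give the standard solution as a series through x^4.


All three coefficients share the factor 15; dividing through by 15 gives  x^2 y'' + x y' + x^2 y = 0.
This matches the Bessel equation x^2 y'' + x y' + (x^2 - nu^2) y = 0 with nu^2 = 0, so nu = 0; the solution bounded at x = 0 is J_0(x).
Frobenius at x = 0: indicial roots ±nu; for r = nu the recurrence k(k + 2nu) c_k = -c_{k-2} gives the standard series J_nu(x) = sum_{k>=0} (-1)^k / (k! (k+nu)!) (x/2)^(2k+nu). Evaluate the first 3 terms:
  k = 0: (-1)^0 / (0! * 0! * 2^0) x^0 = 1/(1*1*1) x^0 = (1) x^0
  k = 1: (-1)^1 / (1! * 1! * 2^2) x^2 = -1/(1*1*4) x^2 = (-1/4) x^2
  k = 2: (-1)^2 / (2! * 2! * 2^4) x^4 = 1/(2*2*16) x^4 = (1/64) x^4
Hence J_0(x) = x^4/64 - x^2/4 + 1 + ....

J_0(x); series = x^4/64 - x^2/4 + 1


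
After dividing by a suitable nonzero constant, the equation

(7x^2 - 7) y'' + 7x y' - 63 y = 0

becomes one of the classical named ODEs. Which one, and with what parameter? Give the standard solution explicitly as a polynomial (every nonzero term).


All three coefficients share the factor -7; dividing through by -7 gives  (1 - x^2) y'' - x y' + 9 y = 0.
This matches the Chebyshev equation (1 - x^2) y'' - x y' + n^2 y = 0 (note the -x y' term, not -2x y') with n^2 = 9, so n = 3; the polynomial solution is T_3(x).
With y = sum_k a_k x^k, matching x^k gives (k+2)(k+1) a_{k+2} = (k^2 - n^2) a_k = (k - 3)(k + 3) a_k. The right side vanishes at k = 3, so the series with the parity of 3 terminates at degree 3.
Standard normalization: leading coefficient of T_n is 2^(n-1), so a_3 = 2^2 = 4. Work downward with a_k = (k+1)(k+2) a_{k+2} / ((k - 3)(k + 3)):
  a_1 = (2)(3)(4) / ((1 - 3)(1 + 3)) = 24/(-8) = -3
Hence T_3(x) = 4 x^3 - 3 x.

T_3(x); series = 4 x^3 - 3 x


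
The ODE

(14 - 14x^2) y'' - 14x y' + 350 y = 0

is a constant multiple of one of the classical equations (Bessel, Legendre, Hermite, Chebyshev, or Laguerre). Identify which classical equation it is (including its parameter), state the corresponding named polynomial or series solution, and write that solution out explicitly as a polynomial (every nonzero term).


All three coefficients share the factor 14; dividing through by 14 gives  (1 - x^2) y'' - x y' + 25 y = 0.
This matches the Chebyshev equation (1 - x^2) y'' - x y' + n^2 y = 0 (note the -x y' term, not -2x y') with n^2 = 25, so n = 5; the polynomial solution is T_5(x).
With y = sum_k a_k x^k, matching x^k gives (k+2)(k+1) a_{k+2} = (k^2 - n^2) a_k = (k - 5)(k + 5) a_k. The right side vanishes at k = 5, so the series with the parity of 5 terminates at degree 5.
Standard normalization: leading coefficient of T_n is 2^(n-1), so a_5 = 2^4 = 16. Work downward with a_k = (k+1)(k+2) a_{k+2} / ((k - 5)(k + 5)):
  a_3 = (4)(5)(16) / ((3 - 5)(3 + 5)) = 320/(-16) = -20
  a_1 = (2)(3)(-20) / ((1 - 5)(1 + 5)) = -120/(-24) = 5
Hence T_5(x) = 16 x^5 - 20 x^3 + 5 x.

T_5(x); series = 16 x^5 - 20 x^3 + 5 x


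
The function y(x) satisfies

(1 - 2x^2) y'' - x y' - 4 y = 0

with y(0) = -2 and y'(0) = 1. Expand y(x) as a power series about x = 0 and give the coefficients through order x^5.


Ansatz: y(x) = sum_{n>=0} a_n x^n, so y'(x) = sum_{n>=1} n a_n x^(n-1) and y''(x) = sum_{n>=2} n(n-1) a_n x^(n-2).
Substitute into P(x) y'' + Q(x) y' + R(x) y = 0 with P(x) = 1 - 2x^2, Q(x) = -x, R(x) = -4, and match powers of x.
Initial conditions: a_0 = -2, a_1 = 1.
Setting the coefficient of each power of x to zero and solving order by order (substituting the coefficients already found):
  x^0: 2 a_2 - 4 a_0 = 0  ->  2 a_2 = 4 a_0 = -8  ->  a_2 = -4
  x^1: 6 a_3 - 5 a_1 = 0  ->  6 a_3 = 5 a_1 = 5  ->  a_3 = 5/6
  x^2: 12 a_4 - 10 a_2 = 0  ->  12 a_4 = 10 a_2 = -40  ->  a_4 = -10/3
  x^3: 20 a_5 - 19 a_3 = 0  ->  20 a_5 = 19 a_3 = 95/6  ->  a_5 = 19/24
Truncated series: y(x) = -2 + x - 4 x^2 + (5/6) x^3 - (10/3) x^4 + (19/24) x^5 + O(x^6).

a_0 = -2; a_1 = 1; a_2 = -4; a_3 = 5/6; a_4 = -10/3; a_5 = 19/24


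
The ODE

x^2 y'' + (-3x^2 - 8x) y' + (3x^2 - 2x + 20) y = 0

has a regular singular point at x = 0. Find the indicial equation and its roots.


Divide by x^2 to reach normal form y'' + P_1(x) y' + P_2(x) y = 0 with P_1(x) = -3 - 8/x and P_2(x) = 3 - 2/x + 20/x^2.
x = 0 is a singular point because the y'-coefficient -3 - 8/x has a pole at x = 0 and the y-coefficient 3 - 2/x + 20/x^2 has a pole at x = 0.
It is a regular singular point because x P_1(x) = p(x) = -3x - 8 and x^2 P_2(x) = q(x) = 3x^2 - 2x + 20 are polynomials, hence analytic at x = 0.
p(0) = -8,  q(0) = 20.
Indicial equation: r(r-1) + p(0) r + q(0) = 0, i.e. r^2 + (p(0) - 1) r + q(0) = 0, i.e. r^2 - 9 r + 20 = 0.
Discriminant: (-9)^2 - 4(20) = 1, so r = (9 ± 1)/2.
Solving: r_1 = 5, r_2 = 4.

indicial: r^2 - 9 r + 20 = 0; roots r_1 = 5, r_2 = 4


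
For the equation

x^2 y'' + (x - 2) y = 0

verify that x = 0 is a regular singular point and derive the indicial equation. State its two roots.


Divide by x^2 to reach normal form y'' + P_1(x) y' + P_2(x) y = 0 with P_1(x) = 0 and P_2(x) = 1/x - 2/x^2.
x = 0 is a singular point because the y-coefficient 1/x - 2/x^2 has a pole at x = 0.
It is a regular singular point because x P_1(x) = p(x) = 0 and x^2 P_2(x) = q(x) = x - 2 are polynomials, hence analytic at x = 0.
p(0) = 0,  q(0) = -2.
Indicial equation: r(r-1) + p(0) r + q(0) = 0, i.e. r^2 + (p(0) - 1) r + q(0) = 0, i.e. r^2 - 1 r - 2 = 0.
Discriminant: (-1)^2 - 4(-2) = 9, so r = (1 ± 3)/2.
Solving: r_1 = 2, r_2 = -1.

indicial: r^2 - 1 r - 2 = 0; roots r_1 = 2, r_2 = -1


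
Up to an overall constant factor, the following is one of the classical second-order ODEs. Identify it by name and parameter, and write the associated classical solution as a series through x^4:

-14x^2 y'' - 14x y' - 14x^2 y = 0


All three coefficients share the factor -14; dividing through by -14 gives  x^2 y'' + x y' + x^2 y = 0.
This matches the Bessel equation x^2 y'' + x y' + (x^2 - nu^2) y = 0 with nu^2 = 0, so nu = 0; the solution bounded at x = 0 is J_0(x).
Frobenius at x = 0: indicial roots ±nu; for r = nu the recurrence k(k + 2nu) c_k = -c_{k-2} gives the standard series J_nu(x) = sum_{k>=0} (-1)^k / (k! (k+nu)!) (x/2)^(2k+nu). Evaluate the first 3 terms:
  k = 0: (-1)^0 / (0! * 0! * 2^0) x^0 = 1/(1*1*1) x^0 = (1) x^0
  k = 1: (-1)^1 / (1! * 1! * 2^2) x^2 = -1/(1*1*4) x^2 = (-1/4) x^2
  k = 2: (-1)^2 / (2! * 2! * 2^4) x^4 = 1/(2*2*16) x^4 = (1/64) x^4
Hence J_0(x) = x^4/64 - x^2/4 + 1 + ....

J_0(x); series = x^4/64 - x^2/4 + 1


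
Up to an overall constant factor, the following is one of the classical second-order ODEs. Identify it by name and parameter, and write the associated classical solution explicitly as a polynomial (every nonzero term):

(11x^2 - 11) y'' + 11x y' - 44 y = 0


All three coefficients share the factor -11; dividing through by -11 gives  (1 - x^2) y'' - x y' + 4 y = 0.
This matches the Chebyshev equation (1 - x^2) y'' - x y' + n^2 y = 0 (note the -x y' term, not -2x y') with n^2 = 4, so n = 2; the polynomial solution is T_2(x).
With y = sum_k a_k x^k, matching x^k gives (k+2)(k+1) a_{k+2} = (k^2 - n^2) a_k = (k - 2)(k + 2) a_k. The right side vanishes at k = 2, so the series with the parity of 2 terminates at degree 2.
Standard normalization: leading coefficient of T_n is 2^(n-1), so a_2 = 2^1 = 2. Work downward with a_k = (k+1)(k+2) a_{k+2} / ((k - 2)(k + 2)):
  a_0 = (1)(2)(2) / ((0 - 2)(0 + 2)) = 4/(-4) = -1
Hence T_2(x) = 2 x^2 - 1.

T_2(x); series = 2 x^2 - 1


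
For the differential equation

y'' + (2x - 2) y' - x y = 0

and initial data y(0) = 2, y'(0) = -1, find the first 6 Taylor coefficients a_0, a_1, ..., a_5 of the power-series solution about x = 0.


Ansatz: y(x) = sum_{n>=0} a_n x^n, so y'(x) = sum_{n>=1} n a_n x^(n-1) and y''(x) = sum_{n>=2} n(n-1) a_n x^(n-2).
Substitute into P(x) y'' + Q(x) y' + R(x) y = 0 with P(x) = 1, Q(x) = 2x - 2, R(x) = -x, and match powers of x.
Initial conditions: a_0 = 2, a_1 = -1.
Setting the coefficient of each power of x to zero and solving order by order (substituting the coefficients already found):
  x^0: 2 a_2 - 2 a_1 = 0  ->  2 a_2 = 2 a_1 = -2  ->  a_2 = -1
  x^1: 6 a_3 - 4 a_2 + 2 a_1 - a_0 = 0  ->  6 a_3 = 4 a_2 - 2 a_1 + a_0 = 0  ->  a_3 = 0
  x^2: 12 a_4 - 6 a_3 + 4 a_2 - a_1 = 0  ->  12 a_4 = 6 a_3 - 4 a_2 + a_1 = 3  ->  a_4 = 1/4
  x^3: 20 a_5 - 8 a_4 + 6 a_3 - a_2 = 0  ->  20 a_5 = 8 a_4 - 6 a_3 + a_2 = 1  ->  a_5 = 1/20
Truncated series: y(x) = 2 - x - x^2 + (1/4) x^4 + (1/20) x^5 + O(x^6).

a_0 = 2; a_1 = -1; a_2 = -1; a_3 = 0; a_4 = 1/4; a_5 = 1/20


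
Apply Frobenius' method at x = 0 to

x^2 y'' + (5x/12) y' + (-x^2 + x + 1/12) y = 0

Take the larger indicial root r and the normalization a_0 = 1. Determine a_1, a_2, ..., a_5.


Write in Frobenius form y'' + (p(x)/x) y' + (q(x)/x^2) y = 0:
  p(x) = 5/12,  q(x) = -x^2 + x + 1/12.
Indicial equation: r(r-1) + (5/12) r + (1/12) = 0 -> roots r_1 = 1/3, r_2 = 1/4.
Take r = r_1 = 1/3. Let y(x) = x^r sum_{n>=0} a_n x^n with a_0 = 1.
Substitute y = x^r sum a_n x^n and match x^{r+n}. The recurrence is
  D(n) a_n + 1 a_{n-1} - 1 a_{n-2} = 0,  where D(n) = (r+n)(r+n-1) + (5/12)(r+n) + (1/12).
  a_n = [-1 a_{n-1} + 1 a_{n-2}] / D(n).
Since the indicial polynomial factors as (r - r_1)(r - r_2), D(n) = (r_1 + n - r_1)(r_1 + n - r_2) = n(n + 1/12).
Evaluating step by step (a_0 = 1):
  n = 1: D(1) = 1(1 + 1/12) = 13/12; numerator = -1(1) = -1; a_1 = (-1)/(13/12) = -12/13
  n = 2: D(2) = 2(2 + 1/12) = 25/6; numerator = -1(-12/13) + 1(1) = 25/13; a_2 = (25/13)/(25/6) = 6/13
  n = 3: D(3) = 3(3 + 1/12) = 37/4; numerator = -1(6/13) + 1(-12/13) = -18/13; a_3 = (-18/13)/(37/4) = -72/481
  n = 4: D(4) = 4(4 + 1/12) = 49/3; numerator = -1(-72/481) + 1(6/13) = 294/481; a_4 = (294/481)/(49/3) = 18/481
  n = 5: D(5) = 5(5 + 1/12) = 305/12; numerator = -1(18/481) + 1(-72/481) = -90/481; a_5 = (-90/481)/(305/12) = -216/29341

r = 1/3; a_0 = 1; a_1 = -12/13; a_2 = 6/13; a_3 = -72/481; a_4 = 18/481; a_5 = -216/29341


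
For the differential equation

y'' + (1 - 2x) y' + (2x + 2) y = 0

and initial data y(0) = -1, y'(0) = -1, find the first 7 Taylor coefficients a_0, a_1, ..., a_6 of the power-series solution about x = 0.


Ansatz: y(x) = sum_{n>=0} a_n x^n, so y'(x) = sum_{n>=1} n a_n x^(n-1) and y''(x) = sum_{n>=2} n(n-1) a_n x^(n-2).
Substitute into P(x) y'' + Q(x) y' + R(x) y = 0 with P(x) = 1, Q(x) = 1 - 2x, R(x) = 2x + 2, and match powers of x.
Initial conditions: a_0 = -1, a_1 = -1.
Setting the coefficient of each power of x to zero and solving order by order (substituting the coefficients already found):
  x^0: 2 a_2 + a_1 + 2 a_0 = 0  ->  2 a_2 = -a_1 - 2 a_0 = 3  ->  a_2 = 3/2
  x^1: 6 a_3 + 2 a_2 + 2 a_0 = 0  ->  6 a_3 = -2 a_2 - 2 a_0 = -1  ->  a_3 = -1/6
  x^2: 12 a_4 + 3 a_3 - 2 a_2 + 2 a_1 = 0  ->  12 a_4 = -3 a_3 + 2 a_2 - 2 a_1 = 11/2  ->  a_4 = 11/24
  x^3: 20 a_5 + 4 a_4 - 4 a_3 + 2 a_2 = 0  ->  20 a_5 = -4 a_4 + 4 a_3 - 2 a_2 = -11/2  ->  a_5 = -11/40
  x^4: 30 a_6 + 5 a_5 - 6 a_4 + 2 a_3 = 0  ->  30 a_6 = -5 a_5 + 6 a_4 - 2 a_3 = 107/24  ->  a_6 = 107/720
Truncated series: y(x) = -1 - x + (3/2) x^2 - (1/6) x^3 + (11/24) x^4 - (11/40) x^5 + (107/720) x^6 + O(x^7).

a_0 = -1; a_1 = -1; a_2 = 3/2; a_3 = -1/6; a_4 = 11/24; a_5 = -11/40; a_6 = 107/720


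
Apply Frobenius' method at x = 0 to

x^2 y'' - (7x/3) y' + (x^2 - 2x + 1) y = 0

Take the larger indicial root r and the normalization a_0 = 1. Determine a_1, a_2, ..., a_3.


Write in Frobenius form y'' + (p(x)/x) y' + (q(x)/x^2) y = 0:
  p(x) = -7/3,  q(x) = x^2 - 2x + 1.
Indicial equation: r(r-1) + (-7/3) r + (1) = 0 -> roots r_1 = 3, r_2 = 1/3.
Take r = r_1 = 3. Let y(x) = x^r sum_{n>=0} a_n x^n with a_0 = 1.
Substitute y = x^r sum a_n x^n and match x^{r+n}. The recurrence is
  D(n) a_n - 2 a_{n-1} + 1 a_{n-2} = 0,  where D(n) = (r+n)(r+n-1) + (-7/3)(r+n) + (1).
  a_n = [2 a_{n-1} - 1 a_{n-2}] / D(n).
Since the indicial polynomial factors as (r - r_1)(r - r_2), D(n) = (r_1 + n - r_1)(r_1 + n - r_2) = n(n + 8/3).
Evaluating step by step (a_0 = 1):
  n = 1: D(1) = 1(1 + 8/3) = 11/3; numerator = 2(1) = 2; a_1 = (2)/(11/3) = 6/11
  n = 2: D(2) = 2(2 + 8/3) = 28/3; numerator = 2(6/11) - 1(1) = 1/11; a_2 = (1/11)/(28/3) = 3/308
  n = 3: D(3) = 3(3 + 8/3) = 17; numerator = 2(3/308) - 1(6/11) = -81/154; a_3 = (-81/154)/(17) = -81/2618

r = 3; a_0 = 1; a_1 = 6/11; a_2 = 3/308; a_3 = -81/2618


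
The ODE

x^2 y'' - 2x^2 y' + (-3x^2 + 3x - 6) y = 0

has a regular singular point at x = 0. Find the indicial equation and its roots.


Divide by x^2 to reach normal form y'' + P_1(x) y' + P_2(x) y = 0 with P_1(x) = -2 and P_2(x) = -3 + 3/x - 6/x^2.
x = 0 is a singular point because the y-coefficient -3 + 3/x - 6/x^2 has a pole at x = 0.
It is a regular singular point because x P_1(x) = p(x) = -2x and x^2 P_2(x) = q(x) = -3x^2 + 3x - 6 are polynomials, hence analytic at x = 0.
p(0) = 0,  q(0) = -6.
Indicial equation: r(r-1) + p(0) r + q(0) = 0, i.e. r^2 + (p(0) - 1) r + q(0) = 0, i.e. r^2 - 1 r - 6 = 0.
Discriminant: (-1)^2 - 4(-6) = 25, so r = (1 ± 5)/2.
Solving: r_1 = 3, r_2 = -2.

indicial: r^2 - 1 r - 6 = 0; roots r_1 = 3, r_2 = -2


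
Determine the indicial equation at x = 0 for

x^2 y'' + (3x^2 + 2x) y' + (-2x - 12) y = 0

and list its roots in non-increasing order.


Divide by x^2 to reach normal form y'' + P_1(x) y' + P_2(x) y = 0 with P_1(x) = 3 + 2/x and P_2(x) = -2/x - 12/x^2.
x = 0 is a singular point because the y'-coefficient 3 + 2/x has a pole at x = 0 and the y-coefficient -2/x - 12/x^2 has a pole at x = 0.
It is a regular singular point because x P_1(x) = p(x) = 3x + 2 and x^2 P_2(x) = q(x) = -2x - 12 are polynomials, hence analytic at x = 0.
p(0) = 2,  q(0) = -12.
Indicial equation: r(r-1) + p(0) r + q(0) = 0, i.e. r^2 + (p(0) - 1) r + q(0) = 0, i.e. r^2 + 1 r - 12 = 0.
Discriminant: (1)^2 - 4(-12) = 49, so r = (-1 ± 7)/2.
Solving: r_1 = 3, r_2 = -4.

indicial: r^2 + 1 r - 12 = 0; roots r_1 = 3, r_2 = -4


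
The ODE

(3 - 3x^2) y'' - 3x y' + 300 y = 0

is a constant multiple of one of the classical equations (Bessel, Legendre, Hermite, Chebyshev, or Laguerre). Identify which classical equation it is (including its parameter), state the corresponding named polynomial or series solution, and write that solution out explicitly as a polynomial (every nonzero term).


All three coefficients share the factor 3; dividing through by 3 gives  (1 - x^2) y'' - x y' + 100 y = 0.
This matches the Chebyshev equation (1 - x^2) y'' - x y' + n^2 y = 0 (note the -x y' term, not -2x y') with n^2 = 100, so n = 10; the polynomial solution is T_10(x).
With y = sum_k a_k x^k, matching x^k gives (k+2)(k+1) a_{k+2} = (k^2 - n^2) a_k = (k - 10)(k + 10) a_k. The right side vanishes at k = 10, so the series with the parity of 10 terminates at degree 10.
Standard normalization: leading coefficient of T_n is 2^(n-1), so a_10 = 2^9 = 512. Work downward with a_k = (k+1)(k+2) a_{k+2} / ((k - 10)(k + 10)):
  a_8 = (9)(10)(512) / ((8 - 10)(8 + 10)) = 46080/(-36) = -1280
  a_6 = (7)(8)(-1280) / ((6 - 10)(6 + 10)) = -71680/(-64) = 1120
  a_4 = (5)(6)(1120) / ((4 - 10)(4 + 10)) = 33600/(-84) = -400
  a_2 = (3)(4)(-400) / ((2 - 10)(2 + 10)) = -4800/(-96) = 50
  a_0 = (1)(2)(50) / ((0 - 10)(0 + 10)) = 100/(-100) = -1
Hence T_10(x) = 512 x^10 - 1280 x^8 + 1120 x^6 - 400 x^4 + 50 x^2 - 1.

T_10(x); series = 512 x^10 - 1280 x^8 + 1120 x^6 - 400 x^4 + 50 x^2 - 1
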